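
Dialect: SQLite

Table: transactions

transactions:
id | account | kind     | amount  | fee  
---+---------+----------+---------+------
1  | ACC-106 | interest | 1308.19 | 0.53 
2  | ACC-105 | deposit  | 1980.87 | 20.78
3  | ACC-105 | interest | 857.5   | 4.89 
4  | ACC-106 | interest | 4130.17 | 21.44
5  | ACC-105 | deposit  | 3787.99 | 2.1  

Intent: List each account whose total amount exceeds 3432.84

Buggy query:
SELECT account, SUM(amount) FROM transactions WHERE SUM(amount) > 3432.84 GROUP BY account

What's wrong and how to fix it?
Bug: WHERE runs before GROUP BY, so aggregates aren't available there

Fix: Use HAVING (which filters groups after aggregation) instead of WHERE

Corrected query:
SELECT account, SUM(amount) FROM transactions GROUP BY account HAVING SUM(amount) > 3432.84

Result:
account | SUM(amount)
--------+------------
ACC-105 | 6626.36    
ACC-106 | 5438.36    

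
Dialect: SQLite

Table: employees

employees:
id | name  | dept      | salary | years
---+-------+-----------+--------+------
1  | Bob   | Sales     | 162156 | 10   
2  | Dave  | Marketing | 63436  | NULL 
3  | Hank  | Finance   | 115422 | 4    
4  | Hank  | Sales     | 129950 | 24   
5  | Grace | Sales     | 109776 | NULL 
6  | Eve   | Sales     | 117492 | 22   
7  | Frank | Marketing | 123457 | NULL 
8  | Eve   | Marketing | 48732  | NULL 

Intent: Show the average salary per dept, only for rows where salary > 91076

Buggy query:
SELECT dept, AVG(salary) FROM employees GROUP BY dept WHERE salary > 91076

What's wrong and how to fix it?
Bug: Row-level WHERE must come before GROUP BY in the clause order

Fix: Move the WHERE clause before GROUP BY

Corrected query:
SELECT dept, AVG(salary) FROM employees WHERE salary > 91076 GROUP BY dept

Result:
dept      | AVG(salary)
----------+------------
Finance   | 115422     
Marketing | 123457     
Sales     | 129843.5   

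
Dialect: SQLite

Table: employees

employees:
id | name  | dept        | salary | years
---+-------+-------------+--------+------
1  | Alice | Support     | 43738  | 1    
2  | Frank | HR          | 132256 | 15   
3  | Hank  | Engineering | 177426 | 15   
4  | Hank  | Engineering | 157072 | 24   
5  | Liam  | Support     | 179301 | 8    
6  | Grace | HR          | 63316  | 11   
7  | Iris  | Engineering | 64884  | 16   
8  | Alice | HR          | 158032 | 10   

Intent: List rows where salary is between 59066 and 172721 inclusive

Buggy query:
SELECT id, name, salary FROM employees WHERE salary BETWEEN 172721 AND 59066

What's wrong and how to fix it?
Bug: The bounds are reversed; BETWEEN a AND b requires a <= b to match anything

Fix: Write BETWEEN 59066 AND 172721

Corrected query:
SELECT id, name, salary FROM employees WHERE salary BETWEEN 59066 AND 172721

Result:
id | name  | salary
---+-------+-------
2  | Frank | 132256
4  | Hank  | 157072
6  | Grace | 63316 
7  | Iris  | 64884 
8  | Alice | 158032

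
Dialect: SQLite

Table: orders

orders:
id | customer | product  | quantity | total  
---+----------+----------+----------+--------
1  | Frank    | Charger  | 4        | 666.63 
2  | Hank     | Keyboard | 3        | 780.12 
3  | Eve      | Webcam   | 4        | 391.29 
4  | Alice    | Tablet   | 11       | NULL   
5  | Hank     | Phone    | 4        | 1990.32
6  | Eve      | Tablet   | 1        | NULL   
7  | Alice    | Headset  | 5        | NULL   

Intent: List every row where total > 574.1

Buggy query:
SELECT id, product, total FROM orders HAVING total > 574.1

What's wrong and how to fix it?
Bug: This is a non-aggregate query (no GROUP BY, no aggregates), so in SQLite the HAVING clause is invalid here; a row-level condition belongs in WHERE

Fix: Use WHERE for row-level filtering

Corrected query:
SELECT id, product, total FROM orders WHERE total > 574.1

Result:
id | product  | total  
---+----------+--------
1  | Charger  | 666.63 
2  | Keyboard | 780.12 
5  | Phone    | 1990.32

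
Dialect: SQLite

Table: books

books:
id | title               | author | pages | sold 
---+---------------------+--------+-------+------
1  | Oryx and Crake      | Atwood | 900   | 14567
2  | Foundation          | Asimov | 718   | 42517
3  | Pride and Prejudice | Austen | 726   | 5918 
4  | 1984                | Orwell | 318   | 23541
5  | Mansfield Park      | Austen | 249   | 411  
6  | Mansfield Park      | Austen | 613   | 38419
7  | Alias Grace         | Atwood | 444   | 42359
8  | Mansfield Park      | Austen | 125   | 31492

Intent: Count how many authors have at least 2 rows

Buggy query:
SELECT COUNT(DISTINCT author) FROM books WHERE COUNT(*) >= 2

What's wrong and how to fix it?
Bug: WHERE filters individual rows, not groups, so a group-level COUNT is invalid there

Fix: Group first with HAVING COUNT(*) >= 2, then COUNT the resulting groups

Corrected query:
SELECT COUNT(*) FROM (SELECT author FROM books GROUP BY author HAVING COUNT(*) >= 2)

Result:
COUNT(*)
--------
2       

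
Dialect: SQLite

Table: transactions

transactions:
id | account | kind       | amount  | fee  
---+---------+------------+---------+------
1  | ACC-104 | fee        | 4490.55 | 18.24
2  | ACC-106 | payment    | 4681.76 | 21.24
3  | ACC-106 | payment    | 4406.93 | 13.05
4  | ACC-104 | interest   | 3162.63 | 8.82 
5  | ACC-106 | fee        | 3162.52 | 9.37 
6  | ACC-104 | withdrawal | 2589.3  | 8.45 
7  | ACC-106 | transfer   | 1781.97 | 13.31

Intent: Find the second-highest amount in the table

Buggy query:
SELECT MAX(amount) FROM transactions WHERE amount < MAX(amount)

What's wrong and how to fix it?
Bug: MAX(amount) on the right of the comparison is an aggregate-in-WHERE error

Fix: Compute the overall MAX in a subquery, then take MAX of rows below it

Corrected query:
SELECT MAX(amount) FROM transactions WHERE amount < (SELECT MAX(amount) FROM transactions)

Result:
MAX(amount)
-----------
4490.55    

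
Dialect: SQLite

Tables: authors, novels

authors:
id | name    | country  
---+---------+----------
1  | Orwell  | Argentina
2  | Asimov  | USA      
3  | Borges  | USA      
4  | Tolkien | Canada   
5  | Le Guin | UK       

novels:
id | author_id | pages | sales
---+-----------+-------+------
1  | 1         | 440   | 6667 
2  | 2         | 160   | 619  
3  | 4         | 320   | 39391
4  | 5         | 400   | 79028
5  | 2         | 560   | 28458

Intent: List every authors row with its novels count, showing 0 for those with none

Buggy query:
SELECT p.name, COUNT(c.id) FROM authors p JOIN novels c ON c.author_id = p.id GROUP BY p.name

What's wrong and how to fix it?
Bug: An inner join excludes parents with zero children

Fix: Use LEFT JOIN so parents without children still appear (COUNT(c.id) gives 0)

Corrected query:
SELECT p.name, COUNT(c.id) FROM authors p LEFT JOIN novels c ON c.author_id = p.id GROUP BY p.name

Result:
name    | COUNT(c.id)
--------+------------
Asimov  | 2          
Borges  | 0          
Le Guin | 1          
Orwell  | 1          
Tolkien | 1          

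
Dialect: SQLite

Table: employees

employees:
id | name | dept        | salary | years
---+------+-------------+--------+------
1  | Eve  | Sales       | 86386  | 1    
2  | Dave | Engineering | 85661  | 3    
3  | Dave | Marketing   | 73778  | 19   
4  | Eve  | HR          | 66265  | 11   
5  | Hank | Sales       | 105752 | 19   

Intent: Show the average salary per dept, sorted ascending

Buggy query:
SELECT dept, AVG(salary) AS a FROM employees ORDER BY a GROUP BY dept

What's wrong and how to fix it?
Bug: ORDER BY appears before GROUP BY; SQL clause order requires GROUP BY first

Fix: Reorder: SELECT … FROM … GROUP BY … ORDER BY …

Corrected query:
SELECT dept, AVG(salary) AS a FROM employees GROUP BY dept ORDER BY a

Result:
dept        | a    
------------+------
HR          | 66265
Marketing   | 73778
Engineering | 85661
Sales       | 96069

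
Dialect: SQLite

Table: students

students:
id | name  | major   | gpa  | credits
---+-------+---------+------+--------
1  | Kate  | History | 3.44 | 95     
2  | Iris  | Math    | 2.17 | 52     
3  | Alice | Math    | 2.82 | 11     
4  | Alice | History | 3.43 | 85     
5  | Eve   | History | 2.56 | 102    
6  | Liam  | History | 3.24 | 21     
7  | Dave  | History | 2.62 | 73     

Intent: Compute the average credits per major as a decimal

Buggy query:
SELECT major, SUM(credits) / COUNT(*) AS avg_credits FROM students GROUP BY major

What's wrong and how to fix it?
Bug: SUM(credits) and COUNT(*) are both integers; the division truncates the fractional part

Fix: Multiply by 1.0 (or CAST to REAL) to force floating-point division

Corrected query:
SELECT major, SUM(credits) * 1.0 / COUNT(*) AS avg_credits FROM students GROUP BY major

Result:
major   | avg_credits
--------+------------
History | 75.2       
Math    | 31.5       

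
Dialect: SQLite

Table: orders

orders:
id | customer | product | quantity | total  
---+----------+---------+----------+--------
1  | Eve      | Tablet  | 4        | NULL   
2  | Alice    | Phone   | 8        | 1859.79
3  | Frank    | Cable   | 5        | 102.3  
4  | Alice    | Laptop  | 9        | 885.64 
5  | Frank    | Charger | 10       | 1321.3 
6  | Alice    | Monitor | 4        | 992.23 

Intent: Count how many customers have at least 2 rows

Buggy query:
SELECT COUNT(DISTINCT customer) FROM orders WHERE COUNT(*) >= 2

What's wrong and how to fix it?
Bug: COUNT(*) cannot appear in WHERE; the per-group count doesn't exist yet

Fix: Group first with HAVING COUNT(*) >= 2, then COUNT the resulting groups

Corrected query:
SELECT COUNT(*) FROM (SELECT customer FROM orders GROUP BY customer HAVING COUNT(*) >= 2)

Result:
COUNT(*)
--------
2       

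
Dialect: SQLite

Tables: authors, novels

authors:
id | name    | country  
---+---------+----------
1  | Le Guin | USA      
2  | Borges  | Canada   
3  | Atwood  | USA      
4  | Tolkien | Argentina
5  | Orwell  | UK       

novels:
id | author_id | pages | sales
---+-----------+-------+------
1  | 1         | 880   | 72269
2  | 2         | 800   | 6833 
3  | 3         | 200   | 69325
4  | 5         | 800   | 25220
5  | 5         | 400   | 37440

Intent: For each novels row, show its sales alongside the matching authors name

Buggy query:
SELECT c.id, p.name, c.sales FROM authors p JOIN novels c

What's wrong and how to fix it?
Bug: Missing join condition: each novels row is matched to all authors rows instead of just its own

Fix: Specify the join condition linking the foreign key to the parent id

Corrected query:
SELECT c.id, p.name, c.sales FROM authors p JOIN novels c ON c.author_id = p.id

Result:
id | name    | sales
---+---------+------
1  | Le Guin | 72269
2  | Borges  | 6833 
3  | Atwood  | 69325
4  | Orwell  | 25220
5  | Orwell  | 37440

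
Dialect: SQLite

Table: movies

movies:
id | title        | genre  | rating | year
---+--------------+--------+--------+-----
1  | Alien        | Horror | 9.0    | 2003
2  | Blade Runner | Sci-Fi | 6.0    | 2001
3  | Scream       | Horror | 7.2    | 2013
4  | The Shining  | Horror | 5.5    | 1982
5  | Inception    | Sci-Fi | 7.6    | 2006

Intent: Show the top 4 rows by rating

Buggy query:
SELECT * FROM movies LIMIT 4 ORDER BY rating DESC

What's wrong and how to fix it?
Bug: LIMIT must come after ORDER BY

Fix: Swap the clauses: ORDER BY first, then LIMIT

Corrected query:
SELECT * FROM movies ORDER BY rating DESC LIMIT 4

Result:
id | title        | genre  | rating | year
---+--------------+--------+--------+-----
1  | Alien        | Horror | 9      | 2003
5  | Inception    | Sci-Fi | 7.6    | 2006
3  | Scream       | Horror | 7.2    | 2013
2  | Blade Runner | Sci-Fi | 6      | 2001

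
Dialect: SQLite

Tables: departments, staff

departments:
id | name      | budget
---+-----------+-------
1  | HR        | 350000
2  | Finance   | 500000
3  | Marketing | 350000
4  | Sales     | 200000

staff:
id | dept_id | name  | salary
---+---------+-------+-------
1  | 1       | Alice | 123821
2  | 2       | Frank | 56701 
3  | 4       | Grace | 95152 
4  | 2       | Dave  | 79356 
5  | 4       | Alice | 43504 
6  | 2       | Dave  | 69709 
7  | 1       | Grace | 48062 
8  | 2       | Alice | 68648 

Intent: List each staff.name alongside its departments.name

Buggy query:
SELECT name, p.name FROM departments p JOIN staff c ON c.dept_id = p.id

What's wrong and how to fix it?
Bug: 'name' exists in both joined tables, so the database can't tell which one is meant

Fix: Prefix ambiguous columns with the table alias

Corrected query:
SELECT c.name, p.name FROM departments p JOIN staff c ON c.dept_id = p.id

Result:
name  | name   
------+--------
Alice | HR     
Frank | Finance
Grace | Sales  
Dave  | Finance
Alice | Sales  
Dave  | Finance
Grace | HR     
Alice | Finance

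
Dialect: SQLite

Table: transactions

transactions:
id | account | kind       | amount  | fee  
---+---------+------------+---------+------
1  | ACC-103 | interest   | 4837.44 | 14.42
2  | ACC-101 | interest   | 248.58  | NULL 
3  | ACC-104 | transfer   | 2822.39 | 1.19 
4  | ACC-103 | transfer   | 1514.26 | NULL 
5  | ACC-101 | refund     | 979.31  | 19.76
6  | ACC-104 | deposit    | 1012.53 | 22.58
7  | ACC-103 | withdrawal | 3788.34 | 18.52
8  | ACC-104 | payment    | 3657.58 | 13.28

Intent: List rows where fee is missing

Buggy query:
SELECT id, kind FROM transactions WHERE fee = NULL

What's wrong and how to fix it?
Bug: '= NULL' is always unknown in SQL three-valued logic, so no rows match

Fix: Use IS NULL to test for NULL

Corrected query:
SELECT id, kind FROM transactions WHERE fee IS NULL

Result:
id | kind    
---+---------
2  | interest
4  | transfer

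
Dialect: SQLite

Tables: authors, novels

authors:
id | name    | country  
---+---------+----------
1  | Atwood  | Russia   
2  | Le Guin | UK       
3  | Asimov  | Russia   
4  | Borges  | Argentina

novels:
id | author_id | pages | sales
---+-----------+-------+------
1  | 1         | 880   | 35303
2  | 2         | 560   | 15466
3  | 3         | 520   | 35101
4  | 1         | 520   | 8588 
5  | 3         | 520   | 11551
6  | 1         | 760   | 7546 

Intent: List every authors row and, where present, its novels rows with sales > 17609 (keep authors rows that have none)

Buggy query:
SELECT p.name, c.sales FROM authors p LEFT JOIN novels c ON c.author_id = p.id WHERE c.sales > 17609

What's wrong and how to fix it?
Bug: Filtering c.sales in WHERE discards the NULL rows produced by LEFT JOIN, turning it into an inner join

Fix: Put 'c.sales > 17609' in the JOIN's ON clause instead of WHERE

Corrected query:
SELECT p.name, c.sales FROM authors p LEFT JOIN novels c ON c.author_id = p.id AND c.sales > 17609

Result:
name    | sales
--------+------
Atwood  | 35303
Le Guin | NULL 
Asimov  | 35101
Borges  | NULL 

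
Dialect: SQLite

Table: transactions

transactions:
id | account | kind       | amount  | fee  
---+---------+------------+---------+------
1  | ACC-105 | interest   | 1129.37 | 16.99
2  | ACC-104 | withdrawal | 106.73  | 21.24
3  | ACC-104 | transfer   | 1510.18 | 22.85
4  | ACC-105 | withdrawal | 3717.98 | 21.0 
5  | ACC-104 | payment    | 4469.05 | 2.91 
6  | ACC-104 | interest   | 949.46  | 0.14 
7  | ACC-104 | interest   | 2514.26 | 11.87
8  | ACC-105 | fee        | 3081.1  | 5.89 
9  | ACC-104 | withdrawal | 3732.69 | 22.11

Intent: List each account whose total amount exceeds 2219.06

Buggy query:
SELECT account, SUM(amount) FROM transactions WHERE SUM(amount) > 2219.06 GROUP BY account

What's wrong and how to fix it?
Bug: SUM(amount) is an aggregate, but WHERE filters rows before aggregation

Fix: Use HAVING (which filters groups after aggregation) instead of WHERE

Corrected query:
SELECT account, SUM(amount) FROM transactions GROUP BY account HAVING SUM(amount) > 2219.06

Result:
account | SUM(amount)
--------+------------
ACC-104 | 13282.37   
ACC-105 | 7928.45    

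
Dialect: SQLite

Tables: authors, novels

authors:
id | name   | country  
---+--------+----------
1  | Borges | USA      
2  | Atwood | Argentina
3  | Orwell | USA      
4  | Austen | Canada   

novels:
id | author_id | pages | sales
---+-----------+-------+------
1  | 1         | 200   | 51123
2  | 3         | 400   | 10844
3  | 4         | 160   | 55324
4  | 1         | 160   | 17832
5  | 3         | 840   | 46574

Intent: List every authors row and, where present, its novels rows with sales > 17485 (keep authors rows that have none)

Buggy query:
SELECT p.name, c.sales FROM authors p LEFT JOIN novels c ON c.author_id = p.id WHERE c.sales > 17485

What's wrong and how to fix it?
Bug: Filtering c.sales in WHERE discards the NULL rows produced by LEFT JOIN, turning it into an inner join

Fix: Put 'c.sales > 17485' in the JOIN's ON clause instead of WHERE

Corrected query:
SELECT p.name, c.sales FROM authors p LEFT JOIN novels c ON c.author_id = p.id AND c.sales > 17485

Result:
name   | sales
-------+------
Borges | 17832
Borges | 51123
Atwood | NULL 
Orwell | 46574
Austen | 55324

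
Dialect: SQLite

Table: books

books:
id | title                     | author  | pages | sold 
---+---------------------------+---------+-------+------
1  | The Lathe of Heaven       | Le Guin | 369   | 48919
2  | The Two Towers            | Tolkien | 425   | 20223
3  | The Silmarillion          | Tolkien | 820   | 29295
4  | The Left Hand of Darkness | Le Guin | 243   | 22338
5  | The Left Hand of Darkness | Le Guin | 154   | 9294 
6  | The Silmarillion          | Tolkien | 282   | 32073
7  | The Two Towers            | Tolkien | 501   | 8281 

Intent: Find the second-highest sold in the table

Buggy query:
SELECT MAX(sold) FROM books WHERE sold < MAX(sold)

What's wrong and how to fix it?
Bug: MAX(sold) on the right of the comparison is an aggregate-in-WHERE error

Fix: Put the inner MAX in a scalar subquery

Corrected query:
SELECT MAX(sold) FROM books WHERE sold < (SELECT MAX(sold) FROM books)

Result:
MAX(sold)
---------
32073    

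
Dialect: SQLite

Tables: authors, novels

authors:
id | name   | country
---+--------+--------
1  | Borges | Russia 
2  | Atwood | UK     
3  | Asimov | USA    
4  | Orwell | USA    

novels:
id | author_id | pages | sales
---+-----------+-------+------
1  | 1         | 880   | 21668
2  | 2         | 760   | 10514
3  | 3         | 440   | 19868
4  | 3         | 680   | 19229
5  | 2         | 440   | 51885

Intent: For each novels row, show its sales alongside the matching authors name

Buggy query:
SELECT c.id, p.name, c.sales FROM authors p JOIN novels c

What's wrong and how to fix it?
Bug: JOIN with no ON clause produces a cartesian product; every novels row pairs with every authors row

Fix: Add ON c.author_id = p.id to the JOIN

Corrected query:
SELECT c.id, p.name, c.sales FROM authors p JOIN novels c ON c.author_id = p.id

Result:
id | name   | sales
---+--------+------
1  | Borges | 21668
2  | Atwood | 10514
3  | Asimov | 19868
4  | Asimov | 19229
5  | Atwood | 51885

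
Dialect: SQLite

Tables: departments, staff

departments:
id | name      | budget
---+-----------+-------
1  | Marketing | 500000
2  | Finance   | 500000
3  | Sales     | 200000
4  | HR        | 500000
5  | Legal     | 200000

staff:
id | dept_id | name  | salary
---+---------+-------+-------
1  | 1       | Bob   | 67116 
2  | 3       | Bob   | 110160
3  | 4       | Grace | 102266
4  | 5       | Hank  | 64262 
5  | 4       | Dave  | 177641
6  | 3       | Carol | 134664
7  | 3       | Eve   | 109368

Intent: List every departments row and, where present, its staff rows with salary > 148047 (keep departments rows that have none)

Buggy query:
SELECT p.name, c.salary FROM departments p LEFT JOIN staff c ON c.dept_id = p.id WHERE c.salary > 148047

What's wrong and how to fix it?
Bug: Filtering c.salary in WHERE discards the NULL rows produced by LEFT JOIN, turning it into an inner join

Fix: Move the right-table condition into the ON clause so unmatched parents are kept

Corrected query:
SELECT p.name, c.salary FROM departments p LEFT JOIN staff c ON c.dept_id = p.id AND c.salary > 148047

Result:
name      | salary
----------+-------
Marketing | NULL  
Finance   | NULL  
Sales     | NULL  
HR        | 177641
Legal     | NULL  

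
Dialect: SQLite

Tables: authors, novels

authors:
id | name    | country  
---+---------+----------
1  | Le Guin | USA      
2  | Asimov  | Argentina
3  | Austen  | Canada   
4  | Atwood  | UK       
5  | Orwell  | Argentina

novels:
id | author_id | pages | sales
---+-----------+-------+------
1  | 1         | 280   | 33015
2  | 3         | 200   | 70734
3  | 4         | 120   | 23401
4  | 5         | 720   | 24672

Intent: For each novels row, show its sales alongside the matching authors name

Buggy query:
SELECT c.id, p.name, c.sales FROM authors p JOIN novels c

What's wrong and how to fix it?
Bug: JOIN with no ON clause produces a cartesian product; every novels row pairs with every authors row

Fix: Specify the join condition linking the foreign key to the parent id

Corrected query:
SELECT c.id, p.name, c.sales FROM authors p JOIN novels c ON c.author_id = p.id

Result:
id | name    | sales
---+---------+------
1  | Le Guin | 33015
2  | Austen  | 70734
3  | Atwood  | 23401
4  | Orwell  | 24672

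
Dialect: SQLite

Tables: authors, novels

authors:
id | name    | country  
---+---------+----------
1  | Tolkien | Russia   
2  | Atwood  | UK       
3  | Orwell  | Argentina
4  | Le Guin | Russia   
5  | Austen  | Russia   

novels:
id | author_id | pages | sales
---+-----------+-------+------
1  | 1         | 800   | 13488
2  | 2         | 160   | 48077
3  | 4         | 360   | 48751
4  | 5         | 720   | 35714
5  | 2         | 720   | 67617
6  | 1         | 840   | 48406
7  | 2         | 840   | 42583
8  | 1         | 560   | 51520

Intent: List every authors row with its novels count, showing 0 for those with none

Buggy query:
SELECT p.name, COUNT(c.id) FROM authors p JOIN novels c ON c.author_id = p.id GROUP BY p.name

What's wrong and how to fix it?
Bug: An inner join excludes parents with zero children

Fix: Use LEFT JOIN so parents without children still appear (COUNT(c.id) gives 0)

Corrected query:
SELECT p.name, COUNT(c.id) FROM authors p LEFT JOIN novels c ON c.author_id = p.id GROUP BY p.name

Result:
name    | COUNT(c.id)
--------+------------
Atwood  | 3          
Austen  | 1          
Le Guin | 1          
Orwell  | 0          
Tolkien | 3          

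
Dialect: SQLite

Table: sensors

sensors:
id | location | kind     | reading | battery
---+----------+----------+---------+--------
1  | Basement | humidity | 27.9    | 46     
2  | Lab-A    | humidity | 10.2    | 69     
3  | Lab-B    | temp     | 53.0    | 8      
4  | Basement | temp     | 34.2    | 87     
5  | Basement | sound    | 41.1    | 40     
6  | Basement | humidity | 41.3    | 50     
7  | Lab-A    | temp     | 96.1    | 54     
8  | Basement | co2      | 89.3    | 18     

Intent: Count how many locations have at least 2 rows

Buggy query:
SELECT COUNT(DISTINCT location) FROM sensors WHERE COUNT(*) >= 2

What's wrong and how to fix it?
Bug: WHERE filters individual rows, not groups, so a group-level COUNT is invalid there

Fix: Group first with HAVING COUNT(*) >= 2, then COUNT the resulting groups

Corrected query:
SELECT COUNT(*) FROM (SELECT location FROM sensors GROUP BY location HAVING COUNT(*) >= 2)

Result:
COUNT(*)
--------
2       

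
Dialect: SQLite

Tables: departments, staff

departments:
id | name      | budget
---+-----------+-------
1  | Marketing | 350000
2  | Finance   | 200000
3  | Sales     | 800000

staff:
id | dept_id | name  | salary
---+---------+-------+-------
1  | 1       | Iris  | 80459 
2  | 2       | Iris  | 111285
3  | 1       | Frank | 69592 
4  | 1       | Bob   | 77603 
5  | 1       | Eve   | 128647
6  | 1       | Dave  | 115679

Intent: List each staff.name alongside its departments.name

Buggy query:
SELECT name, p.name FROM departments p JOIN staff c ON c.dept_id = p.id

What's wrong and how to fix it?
Bug: Both tables have a 'name' column; the unqualified reference is ambiguous

Fix: Prefix ambiguous columns with the table alias

Corrected query:
SELECT c.name, p.name FROM departments p JOIN staff c ON c.dept_id = p.id

Result:
name  | name     
------+----------
Iris  | Marketing
Iris  | Finance  
Frank | Marketing
Bob   | Marketing
Eve   | Marketing
Dave  | Marketing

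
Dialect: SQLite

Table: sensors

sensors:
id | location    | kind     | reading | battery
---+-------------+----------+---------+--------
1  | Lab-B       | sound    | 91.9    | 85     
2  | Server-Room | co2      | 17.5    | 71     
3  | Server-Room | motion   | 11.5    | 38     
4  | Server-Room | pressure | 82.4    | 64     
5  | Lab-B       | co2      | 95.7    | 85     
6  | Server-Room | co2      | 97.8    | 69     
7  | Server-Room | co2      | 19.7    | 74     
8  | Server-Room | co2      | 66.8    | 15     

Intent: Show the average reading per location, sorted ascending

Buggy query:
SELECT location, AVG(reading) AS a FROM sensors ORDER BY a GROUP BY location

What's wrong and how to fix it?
Bug: GROUP BY must precede ORDER BY

Fix: Reorder: SELECT … FROM … GROUP BY … ORDER BY …

Corrected query:
SELECT location, AVG(reading) AS a FROM sensors GROUP BY location ORDER BY a

Result:
location    | a        
------------+----------
Server-Room | 49.283333
Lab-B       | 93.8     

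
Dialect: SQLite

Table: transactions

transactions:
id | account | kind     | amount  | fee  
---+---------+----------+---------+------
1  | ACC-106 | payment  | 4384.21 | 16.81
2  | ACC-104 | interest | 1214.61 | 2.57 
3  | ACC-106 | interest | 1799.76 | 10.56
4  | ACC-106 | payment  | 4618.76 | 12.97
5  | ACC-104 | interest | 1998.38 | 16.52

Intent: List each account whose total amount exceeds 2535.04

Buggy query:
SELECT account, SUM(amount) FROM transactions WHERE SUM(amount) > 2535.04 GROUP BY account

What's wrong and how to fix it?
Bug: WHERE runs before GROUP BY, so aggregates aren't available there

Fix: Use HAVING (which filters groups after aggregation) instead of WHERE

Corrected query:
SELECT account, SUM(amount) FROM transactions GROUP BY account HAVING SUM(amount) > 2535.04

Result:
account | SUM(amount)
--------+------------
ACC-104 | 3212.99    
ACC-106 | 10802.73   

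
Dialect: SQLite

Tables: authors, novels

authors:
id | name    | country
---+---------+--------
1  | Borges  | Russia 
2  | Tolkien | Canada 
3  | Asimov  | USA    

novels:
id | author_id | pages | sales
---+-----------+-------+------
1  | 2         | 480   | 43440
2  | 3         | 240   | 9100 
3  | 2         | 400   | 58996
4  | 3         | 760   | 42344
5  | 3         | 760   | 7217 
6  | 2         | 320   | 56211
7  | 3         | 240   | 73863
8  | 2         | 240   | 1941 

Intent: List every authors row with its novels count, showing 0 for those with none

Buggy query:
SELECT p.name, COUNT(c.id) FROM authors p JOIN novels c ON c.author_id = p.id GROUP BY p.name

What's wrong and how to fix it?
Bug: An inner join excludes parents with zero children

Fix: Switch to LEFT JOIN to retain unmatched parent rows

Corrected query:
SELECT p.name, COUNT(c.id) FROM authors p LEFT JOIN novels c ON c.author_id = p.id GROUP BY p.name

Result:
name    | COUNT(c.id)
--------+------------
Asimov  | 4          
Borges  | 0          
Tolkien | 4          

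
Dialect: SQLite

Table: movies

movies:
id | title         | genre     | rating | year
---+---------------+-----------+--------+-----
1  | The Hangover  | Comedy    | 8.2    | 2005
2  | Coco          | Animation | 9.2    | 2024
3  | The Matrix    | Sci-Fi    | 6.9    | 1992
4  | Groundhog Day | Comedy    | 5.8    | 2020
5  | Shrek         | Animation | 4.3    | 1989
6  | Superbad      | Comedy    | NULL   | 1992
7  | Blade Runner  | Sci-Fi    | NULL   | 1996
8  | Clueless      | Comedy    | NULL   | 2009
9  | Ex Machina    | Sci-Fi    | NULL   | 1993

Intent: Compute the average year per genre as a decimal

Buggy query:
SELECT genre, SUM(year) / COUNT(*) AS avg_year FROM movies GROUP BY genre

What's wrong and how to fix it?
Bug: SUM(year) and COUNT(*) are both integers; the division truncates the fractional part

Fix: Cast one side to REAL so the division keeps the fractional part

Corrected query:
SELECT genre, SUM(year) * 1.0 / COUNT(*) AS avg_year FROM movies GROUP BY genre

Result:
genre     | avg_year   
----------+------------
Animation | 2006.5     
Comedy    | 2006.5     
Sci-Fi    | 1993.666667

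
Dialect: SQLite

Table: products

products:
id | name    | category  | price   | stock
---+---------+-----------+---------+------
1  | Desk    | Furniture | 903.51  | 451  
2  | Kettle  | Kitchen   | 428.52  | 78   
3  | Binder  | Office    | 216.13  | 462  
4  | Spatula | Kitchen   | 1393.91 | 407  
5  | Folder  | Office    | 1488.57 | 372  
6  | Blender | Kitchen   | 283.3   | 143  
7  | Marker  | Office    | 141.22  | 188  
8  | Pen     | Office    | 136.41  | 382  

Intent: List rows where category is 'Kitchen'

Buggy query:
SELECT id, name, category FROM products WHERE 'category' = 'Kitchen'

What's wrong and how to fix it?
Bug: Single quotes denote string literals in SQL; the column name is being compared as a constant string

Fix: Remove the quotes around the column name (or use double quotes for an identifier)

Corrected query:
SELECT id, name, category FROM products WHERE category = 'Kitchen'

Result:
id | name    | category
---+---------+---------
2  | Kettle  | Kitchen 
4  | Spatula | Kitchen 
6  | Blender | Kitchen 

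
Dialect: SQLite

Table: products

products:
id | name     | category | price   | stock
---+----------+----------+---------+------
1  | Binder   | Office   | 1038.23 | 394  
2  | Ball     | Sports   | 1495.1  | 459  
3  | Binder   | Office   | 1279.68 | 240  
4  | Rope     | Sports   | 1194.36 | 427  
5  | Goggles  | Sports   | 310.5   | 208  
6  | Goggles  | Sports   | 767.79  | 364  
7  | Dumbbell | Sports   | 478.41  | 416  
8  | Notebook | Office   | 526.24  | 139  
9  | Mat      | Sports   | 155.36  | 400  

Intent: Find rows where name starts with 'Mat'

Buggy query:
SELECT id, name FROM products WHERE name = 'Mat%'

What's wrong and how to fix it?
Bug: '=' compares the literal string including the % character; pattern matching needs LIKE

Fix: Use LIKE for wildcard pattern matching

Corrected query:
SELECT id, name FROM products WHERE name LIKE 'Mat%'

Result:
id | name
---+-----
9  | Mat 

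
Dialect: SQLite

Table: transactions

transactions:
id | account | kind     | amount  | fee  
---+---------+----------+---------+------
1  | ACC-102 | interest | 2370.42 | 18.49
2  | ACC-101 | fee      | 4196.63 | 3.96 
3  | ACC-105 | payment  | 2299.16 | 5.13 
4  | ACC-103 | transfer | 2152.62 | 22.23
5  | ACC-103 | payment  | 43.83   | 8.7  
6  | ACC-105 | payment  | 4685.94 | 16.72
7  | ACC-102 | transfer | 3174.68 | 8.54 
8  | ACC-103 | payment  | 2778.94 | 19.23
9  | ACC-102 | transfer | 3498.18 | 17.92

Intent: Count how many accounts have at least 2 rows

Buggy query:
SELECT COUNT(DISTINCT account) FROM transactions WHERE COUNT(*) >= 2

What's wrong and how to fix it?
Bug: WHERE filters individual rows, not groups, so a group-level COUNT is invalid there

Fix: Group first with HAVING COUNT(*) >= 2, then COUNT the resulting groups

Corrected query:
SELECT COUNT(*) FROM (SELECT account FROM transactions GROUP BY account HAVING COUNT(*) >= 2)

Result:
COUNT(*)
--------
3       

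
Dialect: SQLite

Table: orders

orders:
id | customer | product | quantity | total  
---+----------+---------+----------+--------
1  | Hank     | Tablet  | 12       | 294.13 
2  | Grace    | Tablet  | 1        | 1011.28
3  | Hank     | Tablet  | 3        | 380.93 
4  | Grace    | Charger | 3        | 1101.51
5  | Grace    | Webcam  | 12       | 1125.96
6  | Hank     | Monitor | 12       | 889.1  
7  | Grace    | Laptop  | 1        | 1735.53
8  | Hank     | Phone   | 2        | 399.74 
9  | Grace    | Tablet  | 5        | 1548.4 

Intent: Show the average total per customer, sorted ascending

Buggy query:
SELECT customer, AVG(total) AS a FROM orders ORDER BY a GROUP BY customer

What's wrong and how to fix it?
Bug: GROUP BY must precede ORDER BY

Fix: Reorder: SELECT … FROM … GROUP BY … ORDER BY …

Corrected query:
SELECT customer, AVG(total) AS a FROM orders GROUP BY customer ORDER BY a

Result:
customer | a       
---------+---------
Hank     | 490.975 
Grace    | 1304.536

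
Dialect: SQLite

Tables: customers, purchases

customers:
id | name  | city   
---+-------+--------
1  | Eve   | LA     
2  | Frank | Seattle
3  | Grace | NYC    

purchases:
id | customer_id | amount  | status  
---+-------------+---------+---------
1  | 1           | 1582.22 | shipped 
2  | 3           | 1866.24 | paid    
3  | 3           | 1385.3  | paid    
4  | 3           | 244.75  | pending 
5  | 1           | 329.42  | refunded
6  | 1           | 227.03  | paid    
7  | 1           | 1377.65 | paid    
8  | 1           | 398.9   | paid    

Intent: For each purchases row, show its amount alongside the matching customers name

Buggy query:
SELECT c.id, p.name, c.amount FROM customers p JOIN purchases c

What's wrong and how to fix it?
Bug: JOIN with no ON clause produces a cartesian product; every purchases row pairs with every customers row

Fix: Add ON c.customer_id = p.id to the JOIN

Corrected query:
SELECT c.id, p.name, c.amount FROM customers p JOIN purchases c ON c.customer_id = p.id

Result:
id | name  | amount 
---+-------+--------
1  | Eve   | 1582.22
2  | Grace | 1866.24
3  | Grace | 1385.3 
4  | Grace | 244.75 
5  | Eve   | 329.42 
6  | Eve   | 227.03 
7  | Eve   | 1377.65
8  | Eve   | 398.9  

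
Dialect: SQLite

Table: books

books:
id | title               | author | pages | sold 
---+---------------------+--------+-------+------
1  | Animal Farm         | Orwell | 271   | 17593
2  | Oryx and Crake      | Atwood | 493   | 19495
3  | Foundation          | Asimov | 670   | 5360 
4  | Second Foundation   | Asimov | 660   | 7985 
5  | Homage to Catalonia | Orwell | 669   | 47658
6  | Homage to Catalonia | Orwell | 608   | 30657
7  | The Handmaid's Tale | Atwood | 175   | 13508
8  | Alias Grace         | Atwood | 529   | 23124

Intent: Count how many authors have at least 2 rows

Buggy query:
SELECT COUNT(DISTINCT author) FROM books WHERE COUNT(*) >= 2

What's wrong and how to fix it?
Bug: WHERE filters individual rows, not groups, so a group-level COUNT is invalid there

Fix: Group first with HAVING COUNT(*) >= 2, then COUNT the resulting groups

Corrected query:
SELECT COUNT(*) FROM (SELECT author FROM books GROUP BY author HAVING COUNT(*) >= 2)

Result:
COUNT(*)
--------
3       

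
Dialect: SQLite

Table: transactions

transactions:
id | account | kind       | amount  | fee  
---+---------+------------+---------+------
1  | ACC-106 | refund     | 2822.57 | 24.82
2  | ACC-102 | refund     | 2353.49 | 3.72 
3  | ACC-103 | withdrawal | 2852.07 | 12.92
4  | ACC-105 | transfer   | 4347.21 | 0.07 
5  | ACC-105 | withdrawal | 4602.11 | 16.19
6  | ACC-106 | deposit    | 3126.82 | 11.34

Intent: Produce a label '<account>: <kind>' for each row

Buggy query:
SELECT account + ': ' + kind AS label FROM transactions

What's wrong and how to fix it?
Bug: SQLite uses || for string concatenation; + coerces text to numbers (yielding 0)

Fix: Use the || operator for string concatenation

Corrected query:
SELECT account || ': ' || kind AS label FROM transactions

Result:
label              
-------------------
ACC-106: refund    
ACC-102: refund    
ACC-103: withdrawal
ACC-105: transfer  
ACC-105: withdrawal
ACC-106: deposit   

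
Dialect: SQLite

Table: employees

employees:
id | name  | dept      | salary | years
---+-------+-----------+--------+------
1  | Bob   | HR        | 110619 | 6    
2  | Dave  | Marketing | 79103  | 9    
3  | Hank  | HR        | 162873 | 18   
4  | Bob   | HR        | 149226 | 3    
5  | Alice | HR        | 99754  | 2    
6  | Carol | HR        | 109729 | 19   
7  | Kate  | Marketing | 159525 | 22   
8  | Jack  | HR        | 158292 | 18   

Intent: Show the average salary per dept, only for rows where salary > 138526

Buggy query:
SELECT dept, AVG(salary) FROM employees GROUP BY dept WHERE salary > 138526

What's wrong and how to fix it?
Bug: Row-level WHERE must come before GROUP BY in the clause order

Fix: Move the WHERE clause before GROUP BY

Corrected query:
SELECT dept, AVG(salary) FROM employees WHERE salary > 138526 GROUP BY dept

Result:
dept      | AVG(salary)
----------+------------
HR        | 156797     
Marketing | 159525     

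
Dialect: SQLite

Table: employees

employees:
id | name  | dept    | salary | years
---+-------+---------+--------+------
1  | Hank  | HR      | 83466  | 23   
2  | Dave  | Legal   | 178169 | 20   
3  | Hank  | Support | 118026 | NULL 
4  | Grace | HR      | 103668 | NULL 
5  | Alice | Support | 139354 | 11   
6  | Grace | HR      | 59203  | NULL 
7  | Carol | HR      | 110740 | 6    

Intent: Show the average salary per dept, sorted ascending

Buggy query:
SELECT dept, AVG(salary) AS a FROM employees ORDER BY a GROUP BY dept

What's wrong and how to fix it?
Bug: GROUP BY must precede ORDER BY

Fix: Move ORDER BY to the end, after GROUP BY

Corrected query:
SELECT dept, AVG(salary) AS a FROM employees GROUP BY dept ORDER BY a

Result:
dept    | a       
--------+---------
HR      | 89269.25
Support | 128690  
Legal   | 178169  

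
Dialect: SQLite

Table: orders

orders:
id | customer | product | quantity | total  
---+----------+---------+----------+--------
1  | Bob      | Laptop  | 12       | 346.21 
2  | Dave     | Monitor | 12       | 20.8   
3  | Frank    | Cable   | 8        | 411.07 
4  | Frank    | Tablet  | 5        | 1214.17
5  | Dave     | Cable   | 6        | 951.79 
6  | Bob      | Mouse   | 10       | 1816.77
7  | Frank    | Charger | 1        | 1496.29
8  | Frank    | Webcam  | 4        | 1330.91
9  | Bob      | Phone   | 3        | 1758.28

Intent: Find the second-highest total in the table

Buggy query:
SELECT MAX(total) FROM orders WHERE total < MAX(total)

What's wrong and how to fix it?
Bug: MAX(total) on the right of the comparison is an aggregate-in-WHERE error

Fix: Compute the overall MAX in a subquery, then take MAX of rows below it

Corrected query:
SELECT MAX(total) FROM orders WHERE total < (SELECT MAX(total) FROM orders)

Result:
MAX(total)
----------
1758.28   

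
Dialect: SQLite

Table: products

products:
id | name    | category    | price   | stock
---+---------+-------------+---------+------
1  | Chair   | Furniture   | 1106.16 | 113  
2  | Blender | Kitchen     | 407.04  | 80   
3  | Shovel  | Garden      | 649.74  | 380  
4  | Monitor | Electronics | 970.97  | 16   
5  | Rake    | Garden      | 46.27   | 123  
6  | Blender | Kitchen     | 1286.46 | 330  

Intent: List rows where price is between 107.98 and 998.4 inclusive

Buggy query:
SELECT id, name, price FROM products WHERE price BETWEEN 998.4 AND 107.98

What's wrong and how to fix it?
Bug: BETWEEN expects the lower bound first; with 998.4 AND 107.98 the range is empty

Fix: Swap the bounds so the smaller value comes first

Corrected query:
SELECT id, name, price FROM products WHERE price BETWEEN 107.98 AND 998.4

Result:
id | name    | price 
---+---------+-------
2  | Blender | 407.04
3  | Shovel  | 649.74
4  | Monitor | 970.97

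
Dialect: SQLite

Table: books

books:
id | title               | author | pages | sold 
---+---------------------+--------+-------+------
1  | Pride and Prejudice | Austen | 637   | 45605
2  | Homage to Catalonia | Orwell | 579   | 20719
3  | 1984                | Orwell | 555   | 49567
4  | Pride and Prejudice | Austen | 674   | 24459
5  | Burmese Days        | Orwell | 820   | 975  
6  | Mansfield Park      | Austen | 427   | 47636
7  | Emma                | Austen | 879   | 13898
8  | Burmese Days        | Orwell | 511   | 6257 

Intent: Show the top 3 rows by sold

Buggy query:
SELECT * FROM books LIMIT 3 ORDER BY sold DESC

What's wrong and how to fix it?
Bug: ORDER BY cannot follow LIMIT; LIMIT is the final clause

Fix: Sort with ORDER BY, then apply LIMIT

Corrected query:
SELECT * FROM books ORDER BY sold DESC LIMIT 3

Result:
id | title               | author | pages | sold 
---+---------------------+--------+-------+------
3  | 1984                | Orwell | 555   | 49567
6  | Mansfield Park      | Austen | 427   | 47636
1  | Pride and Prejudice | Austen | 637   | 45605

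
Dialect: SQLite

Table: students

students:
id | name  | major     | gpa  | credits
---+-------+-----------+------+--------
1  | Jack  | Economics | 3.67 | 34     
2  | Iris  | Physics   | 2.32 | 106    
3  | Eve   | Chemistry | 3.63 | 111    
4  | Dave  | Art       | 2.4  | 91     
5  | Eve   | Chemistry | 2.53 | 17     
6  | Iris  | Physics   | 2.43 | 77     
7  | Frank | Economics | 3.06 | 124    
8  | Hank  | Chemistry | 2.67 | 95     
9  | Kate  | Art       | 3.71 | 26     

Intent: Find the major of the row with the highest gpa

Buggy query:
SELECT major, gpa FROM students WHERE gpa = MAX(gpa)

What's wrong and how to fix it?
Bug: MAX(gpa) is an aggregate and cannot be used directly in WHERE

Fix: Wrap MAX in a scalar subquery so WHERE compares against a single value

Corrected query:
SELECT major, gpa FROM students WHERE gpa = (SELECT MAX(gpa) FROM students)

Result:
major | gpa 
------+-----
Art   | 3.71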